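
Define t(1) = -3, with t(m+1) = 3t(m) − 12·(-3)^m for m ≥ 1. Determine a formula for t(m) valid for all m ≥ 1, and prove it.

Claim: t(m) = 3^m + 2·(-3)^m.

Base case: t(1) = -3, and 3^1 + 2·(-3)^1 = 3 − 6 = -3.
Assume t(k) = 3^k + 2·(-3)^k for some k ≥ 1.
Then t(k+1) = 3t(k) − 12·(-3)^k = 3·(3^k + 2·(-3)^k) − 12·(-3)^k = 3^{k+1} + 6·(-3)^k − 12·(-3)^k = 3^{k+1} − 6·(-3)^k = 3^{k+1} + 2·(-3)^{k+1}.
By induction, t(m) = 3^m + 2·(-3)^m for all m ≥ 1.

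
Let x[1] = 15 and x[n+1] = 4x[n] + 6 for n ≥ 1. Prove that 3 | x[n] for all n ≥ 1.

Base case: x[1] = 15 = 3·5, so 3 | x[1].
Assume 3 | x[m], so x[m] = 3t for some integer t.
Then x[m+1] = 4x[m] + 6 = 4·(3t) + 6 = 3(4t + 2), so 3 | x[m+1].
So the property holds for m+1, and by induction 3 | x[n] for all n ≥ 1.

3 | x[n]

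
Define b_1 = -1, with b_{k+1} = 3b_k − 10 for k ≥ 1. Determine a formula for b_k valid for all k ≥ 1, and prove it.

Claim: b_k = -2·3^k + 5.

Base case: b_1 = -1, and -2·3^1 + 5 = -6 + 5 = -1.
Assume b_j = -2·3^j + 5 for some j ≥ 1.
Then b_{j+1} = 3b_j − 10 = 3·(-2·3^j + 5) − 10 = -6·3^j + 15 − 10 = -2·3^{j+1} + 5.
By induction, b_k = -2·3^k + 5 for all k ≥ 1.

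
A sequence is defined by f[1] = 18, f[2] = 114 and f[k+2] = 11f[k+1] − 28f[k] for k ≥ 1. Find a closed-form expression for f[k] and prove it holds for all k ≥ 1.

Claim: f[k] = 2·7^k + 4^k.

Base cases: f[1] = 18 and 2·7^1 + 4^1 = 18; f[2] = 114 and 2·7^2 + 4^2 = 114.
Assume f[j] = 2·7^j + 4^j for all 1 ≤ j ≤ m, where m ≥ 2.
Then f[m+1] = 11f[m] − 28f[m−1] = 11·(2·7^m + 4^m) − 28·(2·7^{m−1} + 4^{m−1}) = 2·(11·7 − 28)7^{m−1} + (11·4 − 28)4^{m−1} = 98·7^{m−1} + 16·4^{m−1} = 2·7^{m+1} + 4^{m+1}.
By strong induction, f[k] = 2·7^k + 4^k for all k ≥ 1.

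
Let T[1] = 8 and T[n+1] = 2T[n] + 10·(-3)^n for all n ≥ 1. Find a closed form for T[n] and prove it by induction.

Claim: T[n] = 2^n − 2·(-3)^n.

Base case: T[1] = 8, and 2^1 − 2·(-3)^1 = 2 + 6 = 8.
Assume T[r] = 2^r − 2·(-3)^r for some r ≥ 1.
Then T[r+1] = 2T[r] + 10·(-3)^r = 2·(2^r − 2·(-3)^r) + 10·(-3)^r = 2^{r+1} − 4·(-3)^r + 10·(-3)^r = 2^{r+1} + 6·(-3)^r = 2^{r+1} − 2·(-3)^{r+1}.
By induction, T[n] = 2^n − 2·(-3)^n for all n ≥ 1.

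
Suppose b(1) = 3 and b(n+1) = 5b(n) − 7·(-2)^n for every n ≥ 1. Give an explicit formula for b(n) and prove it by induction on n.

Claim: b(n) = 5^n + (-2)^n.

Base case: b(1) = 3, and 5^1 + (-2)^1 = 5 − 2 = 3.
Assume b(r) = 5^r + (-2)^r for some r ≥ 1.
Then b(r+1) = 5b(r) − 7·(-2)^r = 5·(5^r + (-2)^r) − 7·(-2)^r = 5^{r+1} + 5·(-2)^r − 7·(-2)^r = 5^{r+1} − 2·(-2)^r = 5^{r+1} + (-2)^{r+1}.
This completes the inductive step, so b(n) = 5^n + (-2)^n for all n ≥ 1.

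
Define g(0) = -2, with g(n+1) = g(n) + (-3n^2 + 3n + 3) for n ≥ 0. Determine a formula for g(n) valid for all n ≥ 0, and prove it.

Claim: g(n) = -n^3 + 3n^2 + n − 2.

Base case: g(0) = -2, and -0^3 + 3·0^2 + 0 − 2 = -2.
Assume g(m) = -m^3 + 3m^2 + m − 2.
Then g(m+1) = g(m) + (-3m^2 + 3m + 3) = (-m^3 + 3m^2 + m − 2) + (-3m^2 + 3m + 3) = -m^3 + 4m + 1,
and -(m+1)^3 + 3·(m+1)^2 + (m+1) − 2 = -m^3 + 4m + 1.
This completes the inductive step, so g(n) = -n^3 + 3n^2 + n − 2 for all n ≥ 0.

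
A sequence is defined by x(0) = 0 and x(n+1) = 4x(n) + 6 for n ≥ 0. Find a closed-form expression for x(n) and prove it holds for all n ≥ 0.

Claim: x(n) = 2·4^n − 2.

Base case: x(0) = 0, and 2·4^0 − 2 = 2 − 2 = 0.
Assume x(j) = 2·4^j − 2 for some j ≥ 0.
Then x(j+1) = 4x(j) + 6 = 4·(2·4^j − 2) + 6 = 8·4^j − 8 + 6 = 2·4^{j+1} − 2.
Hence x(n) = 2·4^n − 2 for every n ≥ 0, by induction.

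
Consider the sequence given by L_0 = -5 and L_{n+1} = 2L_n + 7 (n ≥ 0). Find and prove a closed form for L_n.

Claim: L_n = 2^{n+1} − 7.

Base case: L_0 = -5, and 2^{0+1} − 7 = 2 − 7 = -5.
Assume L_j = 2^{j+1} − 7 for some j ≥ 0.
Then L_{j+1} = 2L_j + 7 = 2·(2^{j+1} − 7) + 7 = 2^{j+2} − 14 + 7 = 2^{j+2} − 7.
By induction, L_n = 2^{n+1} − 7 for all n ≥ 0.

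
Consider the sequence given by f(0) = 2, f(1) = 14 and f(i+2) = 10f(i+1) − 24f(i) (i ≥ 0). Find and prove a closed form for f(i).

Claim: f(i) = 3·6^i − 4^i.

Base cases: f(0) = 2 and 3·6^0 − 4^0 = 2; f(1) = 14 and 3·6^1 − 4^1 = 14.
Assume f(j) = 3·6^j − 4^j for all 0 ≤ j ≤ r, where r ≥ 1.
Then f(r+1) = 10f(r) − 24f(r−1) = 10·(3·6^r − 4^r) − 24·(3·6^{r−1} − 4^{r−1}) = 3·(10·6 − 24)6^{r−1} − (10·4 − 24)4^{r−1} = 108·6^{r−1} − 16·4^{r−1} = 3·6^{r+1} − 4^{r+1}.
Hence f(i) = 3·6^i − 4^i for every i ≥ 0, by strong induction.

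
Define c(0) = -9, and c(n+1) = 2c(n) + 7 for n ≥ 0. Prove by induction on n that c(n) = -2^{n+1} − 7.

Base case: c(0) = -9, and -2^{0+1} − 7 = -2 − 7 = -9.
Assume c(j) = -2^{j+1} − 7 for some j ≥ 0.
Then c(j+1) = 2c(j) + 7 = 2·(-2^{j+1} − 7) + 7 = -2^{j+2} − 14 + 7 = -2^{j+2} − 7.
Hence c(n) = -2^{n+1} − 7 for every n ≥ 0, by induction.

c(n) = -2^{n+1} − 7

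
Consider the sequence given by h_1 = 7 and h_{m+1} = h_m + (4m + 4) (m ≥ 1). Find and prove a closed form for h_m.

Claim: h_m = 2m^2 + 2m + 3.

Base case: h_1 = 7, and 2·1^2 + 2·1 + 3 = 7.
Assume h_k = 2k^2 + 2k + 3.
Then h_{k+1} = h_k + (4k + 4) = (2k^2 + 2k + 3) + (4k + 4) = 2k^2 + 6k + 7,
and 2·(k+1)^2 + 2·(k+1) + 3 = 2k^2 + 6k + 7.
By induction, h_m = 2m^2 + 2m + 3 for all m ≥ 1.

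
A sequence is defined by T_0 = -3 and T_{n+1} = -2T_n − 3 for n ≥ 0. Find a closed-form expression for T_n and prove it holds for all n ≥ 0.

Claim: T_n = -2·(-2)^n − 1.

Base case: T_0 = -3, and -2·(-2)^0 − 1 = -2 − 1 = -3.
Assume T_k = -2·(-2)^k − 1 for some k ≥ 0.
Then T_{k+1} = -2T_k − 3 = -2·(-2·(-2)^k − 1) − 3 = 4·(-2)^k + 2 − 3 = -2·(-2)^{k+1} − 1.
So the formula holds for k+1, and by induction T_n = -2·(-2)^n − 1 for all n ≥ 0.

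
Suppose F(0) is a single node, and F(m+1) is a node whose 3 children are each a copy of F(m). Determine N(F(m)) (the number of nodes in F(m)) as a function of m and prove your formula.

Claim: N(F(m)) = (3^{m+1} − 1)/2.

Base case: N(F(0)) = 1, and (3^{0+1} − 1)/2 = 1.
Assume N(F(r)) = (3^{r+1} − 1)/2.
Then N(F(r+1)) = 1 + 3N(F(r)) = 1 + 3·(3^{r+1} − 1)/2 = 1 + (3^{r+2} − 3)/2 = (2 + 3^{r+2} − 3)/2 = (3^{r+2} − 1)/2.
So the formula holds for r+1, and by induction N(F(m)) = (3^{m+1} − 1)/2 for all m ≥ 0.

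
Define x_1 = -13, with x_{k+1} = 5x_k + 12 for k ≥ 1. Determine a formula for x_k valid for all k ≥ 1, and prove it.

Claim: x_k = -2·5^k − 3.

Base case: x_1 = -13, and -2·5^1 − 3 = -10 − 3 = -13.
Assume x_r = -2·5^r − 3 for some r ≥ 1.
Then x_{r+1} = 5x_r + 12 = 5·(-2·5^r − 3) + 12 = -10·5^r − 15 + 12 = -2·5^{r+1} − 3.
Hence x_k = -2·5^k − 3 for every k ≥ 1, by induction.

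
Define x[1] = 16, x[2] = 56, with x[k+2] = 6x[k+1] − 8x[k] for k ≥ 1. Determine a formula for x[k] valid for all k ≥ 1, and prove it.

Claim: x[k] = 3·4^k + 2·2^k.

Base cases: x[1] = 16 and 3·4^1 + 2·2^1 = 16; x[2] = 56 and 3·4^2 + 2·2^2 = 56.
Assume x[i] = 3·4^i + 2·2^i for all 1 ≤ i ≤ j, where j ≥ 2.
Then x[j+1] = 6x[j] − 8x[j−1] = 6·(3·4^j + 2·2^j) − 8·(3·4^{j−1} + 2·2^{j−1}) = 3·(6·4 − 8)4^{j−1} + 2·(6·2 − 8)2^{j−1} = 48·4^{j−1} + 8·2^{j−1} = 3·4^{j+1} + 2·2^{j+1}.
So the formula holds for j+1, and by strong induction x[k] = 3·4^k + 2·2^k for all k ≥ 1.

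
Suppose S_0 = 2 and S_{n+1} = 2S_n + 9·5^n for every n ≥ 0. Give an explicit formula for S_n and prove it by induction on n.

Claim: S_n = -2^n + 3·5^n.

Base case: S_0 = 2, and -2^0 + 3·5^0 = -1 + 3 = 2.
Assume S_m = -2^m + 3·5^m for some m ≥ 0.
Then S_{m+1} = 2S_m + 9·5^m = 2·(-2^m + 3·5^m) + 9·5^m = -2^{m+1} + 6·5^m + 9·5^m = -2^{m+1} + 15·5^m = -2^{m+1} + 3·5^{m+1}.
Hence S_n = -2^n + 3·5^n for every n ≥ 0, by induction.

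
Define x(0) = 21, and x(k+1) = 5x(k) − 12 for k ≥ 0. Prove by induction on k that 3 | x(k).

Base case: x(0) = 21 = 3·7, so 3 | x(0).
Assume 3 | x(m), so x(m) = 3t for some integer t.
Then x(m+1) = 5x(m) − 12 = 5·(3t) − 12 = 3(5t − 4), so 3 | x(m+1).
Hence 3 | x(k) for every k ≥ 0, by induction.

3 | x(k)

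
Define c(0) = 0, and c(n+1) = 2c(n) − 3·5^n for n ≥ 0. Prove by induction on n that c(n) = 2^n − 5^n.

Base case: c(0) = 0, and 2^0 − 5^0 = 1 − 1 = 0.
Assume c(j) = 2^j − 5^j for some j ≥ 0.
Then c(j+1) = 2c(j) − 3·5^j = 2·(2^j − 5^j) − 3·5^j = 2^{j+1} − 2·5^j − 3·5^j = 2^{j+1} − 5·5^j = 2^{j+1} − 5^{j+1}.
By induction, c(n) = 2^n − 5^n for all n ≥ 0.

c(n) = 2^n − 5^n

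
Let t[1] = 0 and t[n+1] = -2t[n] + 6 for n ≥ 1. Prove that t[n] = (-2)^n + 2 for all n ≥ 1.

Base case: t[1] = 0, and (-2)^1 + 2 = -2 + 2 = 0.
Assume t[j] = (-2)^j + 2 for some j ≥ 1.
Then t[j+1] = -2t[j] + 6 = -2·((-2)^j + 2) + 6 = -2·(-2)^j − 4 + 6 = (-2)^{j+1} + 2.
So the formula holds for j+1, and by induction t[n] = (-2)^n + 2 for all n ≥ 1.

t[n] = (-2)^n + 2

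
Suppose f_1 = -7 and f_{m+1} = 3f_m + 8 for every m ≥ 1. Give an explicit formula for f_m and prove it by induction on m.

Claim: f_m = -3^m − 4.

Base case: f_1 = -7, and -3^1 − 4 = -3 − 4 = -7.
Assume f_r = -3^r − 4 for some r ≥ 1.
Then f_{r+1} = 3f_r + 8 = 3·(-3^r − 4) + 8 = -3^{r+1} − 12 + 8 = -3^{r+1} − 4.
Hence f_m = -3^m − 4 for every m ≥ 1, by induction.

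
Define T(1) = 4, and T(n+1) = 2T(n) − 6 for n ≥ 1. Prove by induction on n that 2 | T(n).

Base case: T(1) = 4 = 2·2, so 2 | T(1).
Assume 2 | T(j), so T(j) = 2t for some integer t.
Then T(j+1) = 2T(j) − 6 = 2·(2t) − 6 = 2(2t − 3), so 2 | T(j+1).
By induction, 2 | T(n) for all n ≥ 1.

2 | T(n)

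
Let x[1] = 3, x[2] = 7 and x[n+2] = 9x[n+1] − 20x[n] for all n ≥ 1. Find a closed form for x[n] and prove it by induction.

Claim: x[n] = -5^n + 2·4^n.

Base cases: x[1] = 3 and -5^1 + 2·4^1 = 3; x[2] = 7 and -5^2 + 2·4^2 = 7.
Assume x[i] = -5^i + 2·4^i for all 1 ≤ i ≤ j, where j ≥ 2.
Then x[j+1] = 9x[j] − 20x[j−1] = 9·(-5^j + 2·4^j) − 20·(-5^{j−1} + 2·4^{j−1}) = -(9·5 − 20)5^{j−1} + 2·(9·4 − 20)4^{j−1} = -25·5^{j−1} + 32·4^{j−1} = -5^{j+1} + 2·4^{j+1}.
Hence x[n] = -5^n + 2·4^n for every n ≥ 1, by strong induction.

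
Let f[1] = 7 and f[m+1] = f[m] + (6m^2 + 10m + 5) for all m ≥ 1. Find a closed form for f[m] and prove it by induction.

Claim: f[m] = 2m^3 + 2m^2 + m + 2.

Base case: f[1] = 7, and 2·1^3 + 2·1^2 + 1 + 2 = 7.
Assume f[r] = 2r^3 + 2r^2 + r + 2.
Then f[r+1] = f[r] + (6r^2 + 10r + 5) = (2r^3 + 2r^2 + r + 2) + (6r^2 + 10r + 5) = 2r^3 + 8r^2 + 11r + 7,
and 2·(r+1)^3 + 2·(r+1)^2 + (r+1) + 2 = 2r^3 + 8r^2 + 11r + 7.
Hence f[m] = 2m^3 + 2m^2 + m + 2 for every m ≥ 1, by induction.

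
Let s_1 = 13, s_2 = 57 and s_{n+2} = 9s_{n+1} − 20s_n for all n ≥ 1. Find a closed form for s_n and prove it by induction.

Claim: s_n = 5^n + 2·4^n.

Base cases: s_1 = 13 and 5^1 + 2·4^1 = 13; s_2 = 57 and 5^2 + 2·4^2 = 57.
Assume s_j = 5^j + 2·4^j for all 1 ≤ j ≤ r, where r ≥ 2.
Then s_{r+1} = 9s_r − 20s_{r−1} = 9·(5^r + 2·4^r) − 20·(5^{r−1} + 2·4^{r−1}) = (9·5 − 20)5^{r−1} + 2·(9·4 − 20)4^{r−1} = 25·5^{r−1} + 32·4^{r−1} = 5^{r+1} + 2·4^{r+1}.
Hence s_n = 5^n + 2·4^n for every n ≥ 1, by strong induction.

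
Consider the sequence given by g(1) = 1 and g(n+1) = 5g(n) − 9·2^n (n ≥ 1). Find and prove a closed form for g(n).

Claim: g(n) = -5^n + 3·2^n.

Base case: g(1) = 1, and -5^1 + 3·2^1 = -5 + 6 = 1.
Assume g(r) = -5^r + 3·2^r for some r ≥ 1.
Then g(r+1) = 5g(r) − 9·2^r = 5·(-5^r + 3·2^r) − 9·2^r = -5^{r+1} + 15·2^r − 9·2^r = -5^{r+1} + 6·2^r = -5^{r+1} + 3·2^{r+1}.
This completes the inductive step, so g(n) = -5^n + 3·2^n for all n ≥ 1.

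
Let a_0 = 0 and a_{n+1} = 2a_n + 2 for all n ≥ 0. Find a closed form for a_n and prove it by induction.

Claim: a_n = 2^{n+1} − 2.

Base case: a_0 = 0, and 2^{0+1} − 2 = 2 − 2 = 0.
Assume a_m = 2^{m+1} − 2 for some m ≥ 0.
Then a_{m+1} = 2a_m + 2 = 2·(2^{m+1} − 2) + 2 = 2^{m+2} − 4 + 2 = 2^{m+2} − 2.
So the formula holds for m+1, and by induction a_n = 2^{n+1} − 2 for all n ≥ 0.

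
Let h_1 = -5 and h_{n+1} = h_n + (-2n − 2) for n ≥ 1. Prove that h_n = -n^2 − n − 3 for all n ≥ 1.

Base case: h_1 = -5, and -1^2 − 1 − 3 = -5.
Assume h_m = -m^2 − m − 3.
Then h_{m+1} = h_m + (-2m − 2) = (-m^2 − m − 3) + (-2m − 2) = -m^2 − 3m − 5,
and -(m+1)^2 − (m+1) − 3 = -m^2 − 3m − 5.
By induction, h_n = -n^2 − n − 3 for all n ≥ 1.

h_n = -n^2 − n − 3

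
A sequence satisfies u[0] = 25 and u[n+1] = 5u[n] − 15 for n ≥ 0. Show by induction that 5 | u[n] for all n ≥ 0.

Base case: u[0] = 25 = 5·5, so 5 | u[0].
Assume 5 | u[k], so u[k] = 5t for some integer t.
Then u[k+1] = 5u[k] − 15 = 5·(5t) − 15 = 5(5t − 3), so 5 | u[k+1].
Hence 5 | u[n] for every n ≥ 0, by induction.

5 | u[n]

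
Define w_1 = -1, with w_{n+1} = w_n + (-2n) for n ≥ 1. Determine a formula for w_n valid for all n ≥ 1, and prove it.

Claim: w_n = -n^2 + n − 1.

Base case: w_1 = -1, and -1^2 + 1 − 1 = -1.
Assume w_m = -m^2 + m − 1.
Then w_{m+1} = w_m + (-2m) = (-m^2 + m − 1) + (-2m) = -m^2 − m − 1,
and -(m+1)^2 + (m+1) − 1 = -m^2 − m − 1.
By induction, w_n = -n^2 + n − 1 for all n ≥ 1.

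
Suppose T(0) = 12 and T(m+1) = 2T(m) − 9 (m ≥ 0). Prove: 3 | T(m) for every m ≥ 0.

Base case: T(0) = 12 = 3·4, so 3 | T(0).
Assume 3 | T(k), so T(k) = 3t for some integer t.
Then T(k+1) = 2T(k) − 9 = 2·(3t) − 9 = 3(2t − 3), so 3 | T(k+1).
By induction, 3 | T(m) for all m ≥ 0.

3 | T(m)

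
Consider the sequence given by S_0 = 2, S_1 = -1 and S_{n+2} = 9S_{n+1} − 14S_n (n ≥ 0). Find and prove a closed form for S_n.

Claim: S_n = 3·2^n − 7^n.

Base cases: S_0 = 2 and 3·2^0 − 7^0 = 2; S_1 = -1 and 3·2^1 − 7^1 = -1.
Assume S_i = 3·2^i − 7^i for all 0 ≤ i ≤ j, where j ≥ 1.
Then S_{j+1} = 9S_j − 14S_{j−1} = 9·(3·2^j − 7^j) − 14·(3·2^{j−1} − 7^{j−1}) = 3·(9·2 − 14)2^{j−1} − (9·7 − 14)7^{j−1} = 12·2^{j−1} − 49·7^{j−1} = 3·2^{j+1} − 7^{j+1}.
This completes the inductive step, so S_n = 3·2^n − 7^n for all n ≥ 0.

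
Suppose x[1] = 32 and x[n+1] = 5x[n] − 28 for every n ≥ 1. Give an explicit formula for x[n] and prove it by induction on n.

Claim: x[n] = 5^{n+1} + 7.

Base case: x[1] = 32, and 5^{1+1} + 7 = 25 + 7 = 32.
Assume x[r] = 5^{r+1} + 7 for some r ≥ 1.
Then x[r+1] = 5x[r] − 28 = 5·(5^{r+1} + 7) − 28 = 5^{r+2} + 35 − 28 = 5^{r+2} + 7.
Hence x[n] = 5^{n+1} + 7 for every n ≥ 1, by induction.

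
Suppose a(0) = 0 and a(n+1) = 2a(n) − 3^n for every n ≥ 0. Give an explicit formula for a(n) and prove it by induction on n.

Claim: a(n) = 2^n − 3^n.

Base case: a(0) = 0, and 2^0 − 3^0 = 1 − 1 = 0.
Assume a(k) = 2^k − 3^k for some k ≥ 0.
Then a(k+1) = 2a(k) − 3^k = 2·(2^k − 3^k) − 3^k = 2^{k+1} − 2·3^k − 3^k = 2^{k+1} − 3·3^k = 2^{k+1} − 3^{k+1}.
So the formula holds for k+1, and by induction a(n) = 2^n − 3^n for all n ≥ 0.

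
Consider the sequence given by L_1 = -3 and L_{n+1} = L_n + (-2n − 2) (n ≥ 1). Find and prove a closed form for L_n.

Claim: L_n = -n^2 − n − 1.

Base case: L_1 = -3, and -1^2 − 1 − 1 = -3.
Assume L_r = -r^2 − r − 1.
Then L_{r+1} = L_r + (-2r − 2) = (-r^2 − r − 1) + (-2r − 2) = -r^2 − 3r − 3,
and -(r+1)^2 − (r+1) − 1 = -r^2 − 3r − 3.
By induction, L_n = -n^2 − n − 1 for all n ≥ 1.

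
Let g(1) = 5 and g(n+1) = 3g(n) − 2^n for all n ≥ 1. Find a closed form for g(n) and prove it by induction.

Claim: g(n) = 3^n + 2^n.

Base case: g(1) = 5, and 3^1 + 2^1 = 3 + 2 = 5.
Assume g(m) = 3^m + 2^m for some m ≥ 1.
Then g(m+1) = 3g(m) − 2^m = 3·(3^m + 2^m) − 2^m = 3^{m+1} + 3·2^m − 2^m = 3^{m+1} + 2·2^m = 3^{m+1} + 2^{m+1}.
By induction, g(n) = 3^n + 2^n for all n ≥ 1.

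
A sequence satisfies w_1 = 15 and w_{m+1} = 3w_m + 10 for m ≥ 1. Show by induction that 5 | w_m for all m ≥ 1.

Base case: w_1 = 15 = 5·3, so 5 | w_1.
Assume 5 | w_k, so w_k = 5t for some integer t.
Then w_{k+1} = 3w_k + 10 = 3·(5t) + 10 = 5(3t + 2), so 5 | w_{k+1}.
So the property holds for k+1, and by induction 5 | w_m for all m ≥ 1.

5 | w_m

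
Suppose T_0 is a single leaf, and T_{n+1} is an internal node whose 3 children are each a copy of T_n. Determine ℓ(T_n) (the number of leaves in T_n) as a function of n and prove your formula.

Claim: ℓ(T_n) = 3^n.

Base case: ℓ(T_0) = 1, and 3^0 = 1.
Assume ℓ(T_k) = 3^k.
Then ℓ(T_{k+1}) = 3·ℓ(T_k) = 3·3^k = 3^{k+1}.
By induction, ℓ(T_n) = 3^n for all n ≥ 0.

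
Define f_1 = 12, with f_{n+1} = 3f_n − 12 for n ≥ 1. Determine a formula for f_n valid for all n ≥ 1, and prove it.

Claim: f_n = 2·3^n + 6.

Base case: f_1 = 12, and 2·3^1 + 6 = 6 + 6 = 12.
Assume f_r = 2·3^r + 6 for some r ≥ 1.
Then f_{r+1} = 3f_r − 12 = 3·(2·3^r + 6) − 12 = 6·3^r + 18 − 12 = 2·3^{r+1} + 6.
Hence f_n = 2·3^n + 6 for every n ≥ 1, by induction.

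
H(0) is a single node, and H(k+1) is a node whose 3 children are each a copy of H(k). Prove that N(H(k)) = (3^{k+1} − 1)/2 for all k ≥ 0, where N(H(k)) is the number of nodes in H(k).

Base case: N(H(0)) = 1, and (3^{0+1} − 1)/2 = 1.
Assume N(H(r)) = (3^{r+1} − 1)/2.
Then N(H(r+1)) = 1 + 3N(H(r)) = 1 + 3·(3^{r+1} − 1)/2 = 1 + (3^{r+2} − 3)/2 = (2 + 3^{r+2} − 3)/2 = (3^{r+2} − 1)/2.
This completes the inductive step, so N(H(k)) = (3^{k+1} − 1)/2 for all k ≥ 0.

N(H(k)) = (3^{k+1} − 1)/2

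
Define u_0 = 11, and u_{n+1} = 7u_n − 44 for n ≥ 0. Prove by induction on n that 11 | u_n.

Base case: u_0 = 11 = 11·1, so 11 | u_0.
Assume 11 | u_j, so u_j = 11t for some integer t.
Then u_{j+1} = 7u_j − 44 = 7·(11t) − 44 = 11(7t − 4), so 11 | u_{j+1}.
Hence 11 | u_n for every n ≥ 0, by induction.

11 | u_n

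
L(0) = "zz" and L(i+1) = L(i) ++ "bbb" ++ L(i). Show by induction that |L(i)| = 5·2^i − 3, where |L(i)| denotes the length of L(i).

Base case: |L(0)| = 2, and 5·2^0 − 3 = 2.
Assume |L(j)| = 5·2^j − 3.
Then |L(j+1)| = |L(j)| + 3 + |L(j)| = 2|L(j)| + 3 = 2(5·2^j − 3) + 3 = 5·2^{j+1} − 6 + 3 = 5·2^{j+1} − 3.
So the formula holds for j+1, and by induction |L(i)| = 5·2^i − 3 for all i ≥ 0.

|L(i)| = 5·2^i − 3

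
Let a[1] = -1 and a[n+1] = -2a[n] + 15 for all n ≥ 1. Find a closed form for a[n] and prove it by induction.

Claim: a[n] = 3·(-2)^n + 5.

Base case: a[1] = -1, and 3·(-2)^1 + 5 = -6 + 5 = -1.
Assume a[j] = 3·(-2)^j + 5 for some j ≥ 1.
Then a[j+1] = -2a[j] + 15 = -2·(3·(-2)^j + 5) + 15 = -6·(-2)^j − 10 + 15 = 3·(-2)^{j+1} + 5.
By induction, a[n] = 3·(-2)^n + 5 for all n ≥ 1.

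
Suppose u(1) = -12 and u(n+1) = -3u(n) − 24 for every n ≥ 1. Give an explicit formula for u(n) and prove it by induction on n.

Claim: u(n) = 2·(-3)^n − 6.

Base case: u(1) = -12, and 2·(-3)^1 − 6 = -6 − 6 = -12.
Assume u(j) = 2·(-3)^j − 6 for some j ≥ 1.
Then u(j+1) = -3u(j) − 24 = -3·(2·(-3)^j − 6) − 24 = -6·(-3)^j + 18 − 24 = 2·(-3)^{j+1} − 6.
This completes the inductive step, so u(n) = 2·(-3)^n − 6 for all n ≥ 1.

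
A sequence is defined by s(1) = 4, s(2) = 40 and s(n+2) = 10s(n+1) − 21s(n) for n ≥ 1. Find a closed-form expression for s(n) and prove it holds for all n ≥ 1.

Claim: s(n) = 7^n − 3^n.

Base cases: s(1) = 4 and 7^1 − 3^1 = 4; s(2) = 40 and 7^2 − 3^2 = 40.
Assume s(j) = 7^j − 3^j for all 1 ≤ j ≤ m, where m ≥ 2.
Then s(m+1) = 10s(m) − 21s(m−1) = 10·(7^m − 3^m) − 21·(7^{m−1} − 3^{m−1}) = (10·7 − 21)7^{m−1} − (10·3 − 21)3^{m−1} = 49·7^{m−1} − 9·3^{m−1} = 7^{m+1} − 3^{m+1}.
Hence s(n) = 7^n − 3^n for every n ≥ 1, by strong induction.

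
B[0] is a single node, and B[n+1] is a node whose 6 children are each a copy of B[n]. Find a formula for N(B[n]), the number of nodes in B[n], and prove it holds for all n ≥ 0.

Claim: N(B[n]) = (6^{n+1} − 1)/5.

Base case: N(B[0]) = 1, and (6^{0+1} − 1)/5 = 1.
Assume N(B[m]) = (6^{m+1} − 1)/5.
Then N(B[m+1]) = 1 + 6N(B[m]) = 1 + 6·(6^{m+1} − 1)/5 = 1 + (6^{m+2} − 6)/5 = (5 + 6^{m+2} − 6)/5 = (6^{m+2} − 1)/5.
So the formula holds for m+1, and by induction N(B[n]) = (6^{n+1} − 1)/5 for all n ≥ 0.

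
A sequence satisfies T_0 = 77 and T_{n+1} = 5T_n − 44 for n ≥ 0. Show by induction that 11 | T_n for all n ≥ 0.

Base case: T_0 = 77 = 11·7, so 11 | T_0.
Assume 11 | T_m, so T_m = 11t for some integer t.
Then T_{m+1} = 5T_m − 44 = 5·(11t) − 44 = 11(5t − 4), so 11 | T_{m+1}.
Hence 11 | T_n for every n ≥ 0, by induction.

11 | T_n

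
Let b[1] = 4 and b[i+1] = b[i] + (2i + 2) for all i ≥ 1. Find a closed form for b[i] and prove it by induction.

Claim: b[i] = i^2 + i + 2.

Base case: b[1] = 4, and 1^2 + 1 + 2 = 4.
Assume b[k] = k^2 + k + 2.
Then b[k+1] = b[k] + (2k + 2) = (k^2 + k + 2) + (2k + 2) = k^2 + 3k + 4,
and (k+1)^2 + (k+1) + 2 = k^2 + 3k + 4.
This completes the inductive step, so b[i] = i^2 + i + 2 for all i ≥ 1.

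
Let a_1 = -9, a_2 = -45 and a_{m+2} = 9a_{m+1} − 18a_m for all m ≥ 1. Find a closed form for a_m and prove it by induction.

Claim: a_m = -6^m − 3^m.

Base cases: a_1 = -9 and -6^1 − 3^1 = -9; a_2 = -45 and -6^2 − 3^2 = -45.
Assume a_i = -6^i − 3^i for all 1 ≤ i ≤ j, where j ≥ 2.
Then a_{j+1} = 9a_j − 18a_{j−1} = 9·(-6^j − 3^j) − 18·(-6^{j−1} − 3^{j−1}) = -(9·6 − 18)6^{j−1} − (9·3 − 18)3^{j−1} = -36·6^{j−1} − 9·3^{j−1} = -6^{j+1} − 3^{j+1}.
By strong induction, a_m = -6^m − 3^m for all m ≥ 1.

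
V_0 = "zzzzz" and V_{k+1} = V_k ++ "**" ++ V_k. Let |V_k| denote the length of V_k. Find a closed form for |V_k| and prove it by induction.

Claim: |V_k| = 7·2^k − 2.

Base case: |V_0| = 5, and 7·2^0 − 2 = 5.
Assume |V_j| = 7·2^j − 2.
Then |V_{j+1}| = |V_j| + 2 + |V_j| = 2|V_j| + 2 = 2(7·2^j − 2) + 2 = 7·2^{j+1} − 4 + 2 = 7·2^{j+1} − 2.
Hence |V_k| = 7·2^k − 2 for every k ≥ 0, by induction.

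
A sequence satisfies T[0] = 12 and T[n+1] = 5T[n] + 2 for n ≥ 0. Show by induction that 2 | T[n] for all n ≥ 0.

Base case: T[0] = 12 = 2·6, so 2 | T[0].
Assume 2 | T[r], so T[r] = 2t for some integer t.
Then T[r+1] = 5T[r] + 2 = 5·(2t) + 2 = 2(5t + 1), so 2 | T[r+1].
So the property holds for r+1, and by induction 2 | T[n] for all n ≥ 0.

2 | T[n]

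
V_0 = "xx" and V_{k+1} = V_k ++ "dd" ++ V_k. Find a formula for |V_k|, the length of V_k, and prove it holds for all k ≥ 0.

Claim: |V_k| = 2^{k+2} − 2.

Base case: |V_0| = 2, and 2^{0+2} − 2 = 2.
Assume |V_j| = 2^{j+2} − 2.
Then |V_{j+1}| = |V_j| + 2 + |V_j| = 2|V_j| + 2 = 2(2^{j+2} − 2) + 2 = 2^{j+3} − 4 + 2 = 2^{j+3} − 2.
Hence |V_k| = 2^{k+2} − 2 for every k ≥ 0, by induction.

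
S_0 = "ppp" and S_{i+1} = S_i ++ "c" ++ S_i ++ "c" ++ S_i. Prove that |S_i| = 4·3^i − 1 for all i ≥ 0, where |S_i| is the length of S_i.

Base case: |S_0| = 3, and 4·3^0 − 1 = 3.
Assume |S_m| = 4·3^m − 1.
Then |S_{m+1}| = 3|S_m| + 2 = 3(4·3^m − 1) + 2 = 4·3^{m+1} − 3 + 2 = 4·3^{m+1} − 1.
By induction, |S_i| = 4·3^i − 1 for all i ≥ 0.

|S_i| = 4·3^i − 1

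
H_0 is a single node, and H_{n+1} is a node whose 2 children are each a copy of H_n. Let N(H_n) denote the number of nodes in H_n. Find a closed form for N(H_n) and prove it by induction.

Claim: N(H_n) = 2^{n+1} − 1.

Base case: N(H_0) = 1, and 2^{0+1} − 1 = 1.
Assume N(H_j) = 2^{j+1} − 1.
Then N(H_{j+1}) = 1 + 2N(H_j) = 1 + 2(2^{j+1} − 1) = 2^{j+2} − 2 + 1 = 2^{j+2} − 1.
By induction, N(H_n) = 2^{n+1} − 1 for all n ≥ 0.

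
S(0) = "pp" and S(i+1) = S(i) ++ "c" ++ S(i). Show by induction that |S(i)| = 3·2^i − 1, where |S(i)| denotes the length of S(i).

Base case: |S(0)| = 2, and 3·2^0 − 1 = 2.
Assume |S(r)| = 3·2^r − 1.
Then |S(r+1)| = |S(r)| + 1 + |S(r)| = 2|S(r)| + 1 = 2(3·2^r − 1) + 1 = 3·2^{r+1} − 2 + 1 = 3·2^{r+1} − 1.
So the formula holds for r+1, and by induction |S(i)| = 3·2^i − 1 for all i ≥ 0.

|S(i)| = 3·2^i − 1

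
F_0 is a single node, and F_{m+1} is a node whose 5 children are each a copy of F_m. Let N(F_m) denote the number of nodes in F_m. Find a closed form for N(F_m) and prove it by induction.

Claim: N(F_m) = (5^{m+1} − 1)/4.

Base case: N(F_0) = 1, and (5^{0+1} − 1)/4 = 1.
Assume N(F_k) = (5^{k+1} − 1)/4.
Then N(F_{k+1}) = 1 + 5N(F_k) = 1 + 5·(5^{k+1} − 1)/4 = 1 + (5^{k+2} − 5)/4 = (4 + 5^{k+2} − 5)/4 = (5^{k+2} − 1)/4.
Hence N(F_m) = (5^{m+1} − 1)/4 for every m ≥ 0, by induction.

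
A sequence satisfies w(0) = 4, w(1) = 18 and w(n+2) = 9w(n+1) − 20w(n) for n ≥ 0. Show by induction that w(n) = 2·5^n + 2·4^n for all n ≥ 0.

Base cases: w(0) = 4 and 2·5^0 + 2·4^0 = 4; w(1) = 18 and 2·5^1 + 2·4^1 = 18.
Assume w(j) = 2·5^j + 2·4^j for all 0 ≤ j ≤ r, where r ≥ 1.
Then w(r+1) = 9w(r) − 20w(r−1) = 9·(2·5^r + 2·4^r) − 20·(2·5^{r−1} + 2·4^{r−1}) = 2·(9·5 − 20)5^{r−1} + 2·(9·4 − 20)4^{r−1} = 50·5^{r−1} + 32·4^{r−1} = 2·5^{r+1} + 2·4^{r+1}.
This completes the inductive step, so w(n) = 2·5^n + 2·4^n for all n ≥ 0.

w(n) = 2·5^n + 2·4^n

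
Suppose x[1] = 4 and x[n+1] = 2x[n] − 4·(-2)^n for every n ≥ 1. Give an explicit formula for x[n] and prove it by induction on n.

Claim: x[n] = 3·2^n + (-2)^n.

Base case: x[1] = 4, and 3·2^1 + (-2)^1 = 6 − 2 = 4.
Assume x[r] = 3·2^r + (-2)^r for some r ≥ 1.
Then x[r+1] = 2x[r] − 4·(-2)^r = 2·(3·2^r + (-2)^r) − 4·(-2)^r = 3·2^{r+1} + 2·(-2)^r − 4·(-2)^r = 3·2^{r+1} − 2·(-2)^r = 3·2^{r+1} + (-2)^{r+1}.
By induction, x[n] = 3·2^n + (-2)^n for all n ≥ 1.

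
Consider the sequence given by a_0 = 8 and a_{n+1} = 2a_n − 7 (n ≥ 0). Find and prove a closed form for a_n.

Claim: a_n = 2^n + 7.

Base case: a_0 = 8, and 2^0 + 7 = 1 + 7 = 8.
Assume a_m = 2^m + 7 for some m ≥ 0.
Then a_{m+1} = 2a_m − 7 = 2·(2^m + 7) − 7 = 2^{m+1} + 14 − 7 = 2^{m+1} + 7.
Hence a_n = 2^n + 7 for every n ≥ 0, by induction.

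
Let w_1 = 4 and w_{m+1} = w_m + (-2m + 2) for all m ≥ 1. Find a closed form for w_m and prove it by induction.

Claim: w_m = -m^2 + 3m + 2.

Base case: w_1 = 4, and -1^2 + 3·1 + 2 = 4.
Assume w_j = -j^2 + 3j + 2.
Then w_{j+1} = w_j + (-2j + 2) = (-j^2 + 3j + 2) + (-2j + 2) = -j^2 + j + 4,
and -(j+1)^2 + 3·(j+1) + 2 = -j^2 + j + 4.
Hence w_m = -m^2 + 3m + 2 for every m ≥ 1, by induction.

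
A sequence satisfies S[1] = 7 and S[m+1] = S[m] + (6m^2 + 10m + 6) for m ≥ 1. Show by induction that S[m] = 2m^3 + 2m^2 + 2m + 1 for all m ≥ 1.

Base case: S[1] = 7, and 2·1^3 + 2·1^2 + 2·1 + 1 = 7.
Assume S[k] = 2k^3 + 2k^2 + 2k + 1.
Then S[k+1] = S[k] + (6k^2 + 10k + 6) = (2k^3 + 2k^2 + 2k + 1) + (6k^2 + 10k + 6) = 2k^3 + 8k^2 + 12k + 7,
and 2·(k+1)^3 + 2·(k+1)^2 + 2·(k+1) + 1 = 2k^3 + 8k^2 + 12k + 7.
This completes the inductive step, so S[m] = 2m^3 + 2m^2 + 2m + 1 for all m ≥ 1.

S[m] = 2m^3 + 2m^2 + 2m + 1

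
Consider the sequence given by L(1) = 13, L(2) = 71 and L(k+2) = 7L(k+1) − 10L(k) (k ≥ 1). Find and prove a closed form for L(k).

Claim: L(k) = 3·5^k − 2^k.

Base cases: L(1) = 13 and 3·5^1 − 2^1 = 13; L(2) = 71 and 3·5^2 − 2^2 = 71.
Assume L(j) = 3·5^j − 2^j for all 1 ≤ j ≤ m, where m ≥ 2.
Then L(m+1) = 7L(m) − 10L(m−1) = 7·(3·5^m − 2^m) − 10·(3·5^{m−1} − 2^{m−1}) = 3·(7·5 − 10)5^{m−1} − (7·2 − 10)2^{m−1} = 75·5^{m−1} − 4·2^{m−1} = 3·5^{m+1} − 2^{m+1}.
This completes the inductive step, so L(k) = 3·5^k − 2^k for all k ≥ 1.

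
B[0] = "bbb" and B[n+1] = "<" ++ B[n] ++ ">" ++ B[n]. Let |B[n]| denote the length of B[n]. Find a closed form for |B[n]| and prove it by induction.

Claim: |B[n]| = 5·2^n − 2.

Base case: |B[0]| = 3, and 5·2^0 − 2 = 3.
Assume |B[j]| = 5·2^j − 2.
Then |B[j+1]| = 1 + |B[j]| + 1 + |B[j]| = 2|B[j]| + 2 = 2(5·2^j − 2) + 2 = 5·2^{j+1} − 4 + 2 = 5·2^{j+1} − 2.
By induction, |B[n]| = 5·2^n − 2 for all n ≥ 0.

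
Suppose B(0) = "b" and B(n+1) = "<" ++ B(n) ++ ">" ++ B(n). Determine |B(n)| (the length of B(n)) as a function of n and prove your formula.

Claim: |B(n)| = 3·2^n − 2.

Base case: |B(0)| = 1, and 3·2^0 − 2 = 1.
Assume |B(m)| = 3·2^m − 2.
Then |B(m+1)| = 1 + |B(m)| + 1 + |B(m)| = 2|B(m)| + 2 = 2(3·2^m − 2) + 2 = 3·2^{m+1} − 4 + 2 = 3·2^{m+1} − 2.
By induction, |B(n)| = 3·2^n − 2 for all n ≥ 0.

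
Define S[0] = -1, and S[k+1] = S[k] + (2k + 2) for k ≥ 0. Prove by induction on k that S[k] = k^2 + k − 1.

Base case: S[0] = -1, and 0^2 + 0 − 1 = -1.
Assume S[m] = m^2 + m − 1.
Then S[m+1] = S[m] + (2m + 2) = (m^2 + m − 1) + (2m + 2) = m^2 + 3m + 1,
and (m+1)^2 + (m+1) − 1 = m^2 + 3m + 1.
By induction, S[k] = k^2 + k − 1 for all k ≥ 0.

S[k] = k^2 + k − 1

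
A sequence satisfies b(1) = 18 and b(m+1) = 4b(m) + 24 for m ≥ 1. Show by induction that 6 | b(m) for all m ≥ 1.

Base case: b(1) = 18 = 6·3, so 6 | b(1).
Assume 6 | b(j), so b(j) = 6t for some integer t.
Then b(j+1) = 4b(j) + 24 = 4·(6t) + 24 = 6(4t + 4), so 6 | b(j+1).
This completes the inductive step, so 6 | b(m) for all m ≥ 1.

6 | b(m)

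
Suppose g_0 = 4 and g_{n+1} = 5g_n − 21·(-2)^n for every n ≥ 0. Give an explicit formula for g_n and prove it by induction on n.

Claim: g_n = 5^n + 3·(-2)^n.

Base case: g_0 = 4, and 5^0 + 3·(-2)^0 = 1 + 3 = 4.
Assume g_k = 5^k + 3·(-2)^k for some k ≥ 0.
Then g_{k+1} = 5g_k − 21·(-2)^k = 5·(5^k + 3·(-2)^k) − 21·(-2)^k = 5^{k+1} + 15·(-2)^k − 21·(-2)^k = 5^{k+1} − 6·(-2)^k = 5^{k+1} + 3·(-2)^{k+1}.
This completes the inductive step, so g_n = 5^n + 3·(-2)^n for all n ≥ 0.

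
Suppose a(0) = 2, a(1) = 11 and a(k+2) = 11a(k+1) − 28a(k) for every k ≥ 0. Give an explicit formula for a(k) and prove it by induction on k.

Claim: a(k) = 7^k + 4^k.

Base cases: a(0) = 2 and 7^0 + 4^0 = 2; a(1) = 11 and 7^1 + 4^1 = 11.
Assume a(j) = 7^j + 4^j for all 0 ≤ j ≤ r, where r ≥ 1.
Then a(r+1) = 11a(r) − 28a(r−1) = 11·(7^r + 4^r) − 28·(7^{r−1} + 4^{r−1}) = (11·7 − 28)7^{r−1} + (11·4 − 28)4^{r−1} = 49·7^{r−1} + 16·4^{r−1} = 7^{r+1} + 4^{r+1}.
So the formula holds for r+1, and by strong induction a(k) = 7^k + 4^k for all k ≥ 0.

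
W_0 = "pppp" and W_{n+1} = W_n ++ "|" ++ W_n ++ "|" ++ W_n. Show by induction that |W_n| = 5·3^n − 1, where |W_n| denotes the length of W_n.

Base case: |W_0| = 4, and 5·3^0 − 1 = 4.
Assume |W_j| = 5·3^j − 1.
Then |W_{j+1}| = 3|W_j| + 2 = 3(5·3^j − 1) + 2 = 5·3^{j+1} − 3 + 2 = 5·3^{j+1} − 1.
Hence |W_n| = 5·3^n − 1 for every n ≥ 0, by induction.

|W_n| = 5·3^n − 1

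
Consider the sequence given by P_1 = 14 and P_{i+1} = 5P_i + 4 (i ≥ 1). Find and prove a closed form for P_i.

Claim: P_i = 3·5^i − 1.

Base case: P_1 = 14, and 3·5^1 − 1 = 15 − 1 = 14.
Assume P_k = 3·5^k − 1 for some k ≥ 1.
Then P_{k+1} = 5P_k + 4 = 5·(3·5^k − 1) + 4 = 15·5^k − 5 + 4 = 3·5^{k+1} − 1.
This completes the inductive step, so P_i = 3·5^i − 1 for all i ≥ 1.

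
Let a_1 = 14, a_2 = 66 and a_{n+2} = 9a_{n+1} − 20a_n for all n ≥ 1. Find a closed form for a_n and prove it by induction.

Claim: a_n = 2·5^n + 4^n.

Base cases: a_1 = 14 and 2·5^1 + 4^1 = 14; a_2 = 66 and 2·5^2 + 4^2 = 66.
Assume a_j = 2·5^j + 4^j for all 1 ≤ j ≤ m, where m ≥ 2.
Then a_{m+1} = 9a_m − 20a_{m−1} = 9·(2·5^m + 4^m) − 20·(2·5^{m−1} + 4^{m−1}) = 2·(9·5 − 20)5^{m−1} + (9·4 − 20)4^{m−1} = 50·5^{m−1} + 16·4^{m−1} = 2·5^{m+1} + 4^{m+1}.
This completes the inductive step, so a_n = 2·5^n + 4^n for all n ≥ 1.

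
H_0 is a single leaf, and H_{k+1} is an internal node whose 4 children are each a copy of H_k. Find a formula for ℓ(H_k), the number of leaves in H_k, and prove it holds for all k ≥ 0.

Claim: ℓ(H_k) = 4^k.

Base case: ℓ(H_0) = 1, and 4^0 = 1.
Assume ℓ(H_m) = 4^m.
Then ℓ(H_{m+1}) = 4·ℓ(H_m) = 4·4^m = 4^{m+1}.
So the formula holds for m+1, and by induction ℓ(H_k) = 4^k for all k ≥ 0.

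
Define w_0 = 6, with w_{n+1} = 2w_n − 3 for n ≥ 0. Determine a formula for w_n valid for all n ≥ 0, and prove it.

Claim: w_n = 3·2^n + 3.

Base case: w_0 = 6, and 3·2^0 + 3 = 3 + 3 = 6.
Assume w_r = 3·2^r + 3 for some r ≥ 0.
Then w_{r+1} = 2w_r − 3 = 2·(3·2^r + 3) − 3 = 6·2^r + 6 − 3 = 3·2^{r+1} + 3.
By induction, w_n = 3·2^n + 3 for all n ≥ 0.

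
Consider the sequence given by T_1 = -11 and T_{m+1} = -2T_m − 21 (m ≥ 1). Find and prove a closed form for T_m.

Claim: T_m = 2·(-2)^m − 7.

Base case: T_1 = -11, and 2·(-2)^1 − 7 = -4 − 7 = -11.
Assume T_r = 2·(-2)^r − 7 for some r ≥ 1.
Then T_{r+1} = -2T_r − 21 = -2·(2·(-2)^r − 7) − 21 = -4·(-2)^r + 14 − 21 = 2·(-2)^{r+1} − 7.
So the formula holds for r+1, and by induction T_m = 2·(-2)^m − 7 for all m ≥ 1.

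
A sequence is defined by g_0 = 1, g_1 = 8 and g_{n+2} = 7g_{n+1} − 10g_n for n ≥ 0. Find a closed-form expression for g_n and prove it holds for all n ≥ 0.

Claim: g_n = 2·5^n − 2^n.

Base cases: g_0 = 1 and 2·5^0 − 2^0 = 1; g_1 = 8 and 2·5^1 − 2^1 = 8.
Assume g_j = 2·5^j − 2^j for all 0 ≤ j ≤ m, where m ≥ 1.
Then g_{m+1} = 7g_m − 10g_{m−1} = 7·(2·5^m − 2^m) − 10·(2·5^{m−1} − 2^{m−1}) = 2·(7·5 − 10)5^{m−1} − (7·2 − 10)2^{m−1} = 50·5^{m−1} − 4·2^{m−1} = 2·5^{m+1} − 2^{m+1}.
Hence g_n = 2·5^n − 2^n for every n ≥ 0, by strong induction.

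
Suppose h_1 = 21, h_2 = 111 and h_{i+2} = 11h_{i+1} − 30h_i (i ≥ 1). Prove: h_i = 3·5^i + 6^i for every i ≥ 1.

Base cases: h_1 = 21 and 3·5^1 + 6^1 = 21; h_2 = 111 and 3·5^2 + 6^2 = 111.
Assume h_j = 3·5^j + 6^j for all 1 ≤ j ≤ k, where k ≥ 2.
Then h_{k+1} = 11h_k − 30h_{k−1} = 11·(3·5^k + 6^k) − 30·(3·5^{k−1} + 6^{k−1}) = 3·(11·5 − 30)5^{k−1} + (11·6 − 30)6^{k−1} = 75·5^{k−1} + 36·6^{k−1} = 3·5^{k+1} + 6^{k+1}.
So the formula holds for k+1, and by strong induction h_i = 3·5^i + 6^i for all i ≥ 1.

h_i = 3·5^i + 6^i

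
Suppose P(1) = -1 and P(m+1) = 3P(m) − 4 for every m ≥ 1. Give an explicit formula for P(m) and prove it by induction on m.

Claim: P(m) = -3^m + 2.

Base case: P(1) = -1, and -3^1 + 2 = -3 + 2 = -1.
Assume P(r) = -3^r + 2 for some r ≥ 1.
Then P(r+1) = 3P(r) − 4 = 3·(-3^r + 2) − 4 = -3^{r+1} + 6 − 4 = -3^{r+1} + 2.
Hence P(m) = -3^m + 2 for every m ≥ 1, by induction.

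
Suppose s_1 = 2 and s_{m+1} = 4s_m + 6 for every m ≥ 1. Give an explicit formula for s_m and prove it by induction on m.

Claim: s_m = 4^m − 2.

Base case: s_1 = 2, and 4^1 − 2 = 4 − 2 = 2.
Assume s_k = 4^k − 2 for some k ≥ 1.
Then s_{k+1} = 4s_k + 6 = 4·(4^k − 2) + 6 = 4^{k+1} − 8 + 6 = 4^{k+1} − 2.
Hence s_m = 4^m − 2 for every m ≥ 1, by induction.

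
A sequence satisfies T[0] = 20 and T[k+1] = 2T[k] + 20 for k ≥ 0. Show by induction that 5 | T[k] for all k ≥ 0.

Base case: T[0] = 20 = 5·4, so 5 | T[0].
Assume 5 | T[j], so T[j] = 5t for some integer t.
Then T[j+1] = 2T[j] + 20 = 2·(5t) + 20 = 5(2t + 4), so 5 | T[j+1].
By induction, 5 | T[k] for all k ≥ 0.

5 | T[k]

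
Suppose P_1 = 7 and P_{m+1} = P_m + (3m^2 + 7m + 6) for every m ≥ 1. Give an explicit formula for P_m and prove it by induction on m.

Claim: P_m = m^3 + 2m^2 + 3m + 1.

Base case: P_1 = 7, and 1^3 + 2·1^2 + 3·1 + 1 = 7.
Assume P_r = r^3 + 2r^2 + 3r + 1.
Then P_{r+1} = P_r + (3r^2 + 7r + 6) = (r^3 + 2r^2 + 3r + 1) + (3r^2 + 7r + 6) = r^3 + 5r^2 + 10r + 7,
and (r+1)^3 + 2·(r+1)^2 + 3·(r+1) + 1 = r^3 + 5r^2 + 10r + 7.
By induction, P_m = m^3 + 2m^2 + 3m + 1 for all m ≥ 1.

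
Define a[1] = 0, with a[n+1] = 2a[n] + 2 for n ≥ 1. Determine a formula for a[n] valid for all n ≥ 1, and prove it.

Claim: a[n] = 2^n − 2.

Base case: a[1] = 0, and 2^1 − 2 = 2 − 2 = 0.
Assume a[m] = 2^m − 2 for some m ≥ 1.
Then a[m+1] = 2a[m] + 2 = 2·(2^m − 2) + 2 = 2^{m+1} − 4 + 2 = 2^{m+1} − 2.
So the formula holds for m+1, and by induction a[n] = 2^n − 2 for all n ≥ 1.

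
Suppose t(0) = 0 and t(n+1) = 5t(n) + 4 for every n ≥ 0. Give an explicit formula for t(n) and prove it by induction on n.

Claim: t(n) = 5^n − 1.

Base case: t(0) = 0, and 5^0 − 1 = 1 − 1 = 0.
Assume t(m) = 5^m − 1 for some m ≥ 0.
Then t(m+1) = 5t(m) + 4 = 5·(5^m − 1) + 4 = 5^{m+1} − 5 + 4 = 5^{m+1} − 1.
So the formula holds for m+1, and by induction t(n) = 5^n − 1 for all n ≥ 0.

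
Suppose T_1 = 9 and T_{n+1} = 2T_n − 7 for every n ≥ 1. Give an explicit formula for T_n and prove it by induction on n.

Claim: T_n = 2^n + 7.

Base case: T_1 = 9, and 2^1 + 7 = 2 + 7 = 9.
Assume T_k = 2^k + 7 for some k ≥ 1.
Then T_{k+1} = 2T_k − 7 = 2·(2^k + 7) − 7 = 2^{k+1} + 14 − 7 = 2^{k+1} + 7.
So the formula holds for k+1, and by induction T_n = 2^n + 7 for all n ≥ 1.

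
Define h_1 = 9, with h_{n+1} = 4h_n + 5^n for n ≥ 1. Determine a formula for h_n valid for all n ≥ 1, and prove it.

Claim: h_n = 4^n + 5^n.

Base case: h_1 = 9, and 4^1 + 5^1 = 4 + 5 = 9.
Assume h_j = 4^j + 5^j for some j ≥ 1.
Then h_{j+1} = 4h_j + 5^j = 4·(4^j + 5^j) + 5^j = 4^{j+1} + 4·5^j + 5^j = 4^{j+1} + 5·5^j = 4^{j+1} + 5^{j+1}.
So the formula holds for j+1, and by induction h_n = 4^n + 5^n for all n ≥ 1.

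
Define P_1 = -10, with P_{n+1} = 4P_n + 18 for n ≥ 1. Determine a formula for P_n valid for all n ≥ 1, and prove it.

Claim: P_n = -4^n − 6.

Base case: P_1 = -10, and -4^1 − 6 = -4 − 6 = -10.
Assume P_r = -4^r − 6 for some r ≥ 1.
Then P_{r+1} = 4P_r + 18 = 4·(-4^r − 6) + 18 = -4^{r+1} − 24 + 18 = -4^{r+1} − 6.
So the formula holds for r+1, and by induction P_n = -4^n − 6 for all n ≥ 1.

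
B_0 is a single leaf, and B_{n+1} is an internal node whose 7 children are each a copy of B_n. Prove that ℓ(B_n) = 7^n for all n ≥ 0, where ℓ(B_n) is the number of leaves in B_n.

Base case: ℓ(B_0) = 1, and 7^0 = 1.
Assume ℓ(B_r) = 7^r.
Then ℓ(B_{r+1}) = 7·ℓ(B_r) = 7·7^r = 7^{r+1}.
Hence ℓ(B_n) = 7^n for every n ≥ 0, by induction.

ℓ(B_n) = 7^n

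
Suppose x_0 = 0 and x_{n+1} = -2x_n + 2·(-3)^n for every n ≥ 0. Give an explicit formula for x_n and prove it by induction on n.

Claim: x_n = 2·(-2)^n − 2·(-3)^n.

Base case: x_0 = 0, and 2·(-2)^0 − 2·(-3)^0 = 2 − 2 = 0.
Assume x_j = 2·(-2)^j − 2·(-3)^j for some j ≥ 0.
Then x_{j+1} = -2x_j + 2·(-3)^j = -2·(2·(-2)^j − 2·(-3)^j) + 2·(-3)^j = 2·(-2)^{j+1} + 4·(-3)^j + 2·(-3)^j = 2·(-2)^{j+1} + 6·(-3)^j = 2·(-2)^{j+1} − 2·(-3)^{j+1}.
Hence x_n = 2·(-2)^n − 2·(-3)^n for every n ≥ 0, by induction.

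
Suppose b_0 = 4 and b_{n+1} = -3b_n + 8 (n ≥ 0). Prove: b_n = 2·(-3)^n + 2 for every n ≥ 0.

Base case: b_0 = 4, and 2·(-3)^0 + 2 = 2 + 2 = 4.
Assume b_k = 2·(-3)^k + 2 for some k ≥ 0.
Then b_{k+1} = -3b_k + 8 = -3·(2·(-3)^k + 2) + 8 = -6·(-3)^k − 6 + 8 = 2·(-3)^{k+1} + 2.
This completes the inductive step, so b_n = 2·(-3)^n + 2 for all n ≥ 0.

b_n = 2·(-3)^n + 2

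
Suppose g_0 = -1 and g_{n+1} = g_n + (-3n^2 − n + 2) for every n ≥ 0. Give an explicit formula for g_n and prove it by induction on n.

Claim: g_n = -n^3 + n^2 + 2n − 1.

Base case: g_0 = -1, and -0^3 + 0^2 + 2·0 − 1 = -1.
Assume g_j = -j^3 + j^2 + 2j − 1.
Then g_{j+1} = g_j + (-3j^2 − j + 2) = (-j^3 + j^2 + 2j − 1) + (-3j^2 − j + 2) = -j^3 − 2j^2 + j + 1,
and -(j+1)^3 + (j+1)^2 + 2·(j+1) − 1 = -j^3 − 2j^2 + j + 1.
By induction, g_n = -n^3 + n^2 + 2n − 1 for all n ≥ 0.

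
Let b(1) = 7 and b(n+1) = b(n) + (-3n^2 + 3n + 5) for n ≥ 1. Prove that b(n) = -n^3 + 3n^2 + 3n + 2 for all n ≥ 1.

Base case: b(1) = 7, and -1^3 + 3·1^2 + 3·1 + 2 = 7.
Assume b(r) = -r^3 + 3r^2 + 3r + 2.
Then b(r+1) = b(r) + (-3r^2 + 3r + 5) = (-r^3 + 3r^2 + 3r + 2) + (-3r^2 + 3r + 5) = -r^3 + 6r + 7,
and -(r+1)^3 + 3·(r+1)^2 + 3·(r+1) + 2 = -r^3 + 6r + 7.
Hence b(n) = -n^3 + 3n^2 + 3n + 2 for every n ≥ 1, by induction.

b(n) = -n^3 + 3n^2 + 3n + 2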